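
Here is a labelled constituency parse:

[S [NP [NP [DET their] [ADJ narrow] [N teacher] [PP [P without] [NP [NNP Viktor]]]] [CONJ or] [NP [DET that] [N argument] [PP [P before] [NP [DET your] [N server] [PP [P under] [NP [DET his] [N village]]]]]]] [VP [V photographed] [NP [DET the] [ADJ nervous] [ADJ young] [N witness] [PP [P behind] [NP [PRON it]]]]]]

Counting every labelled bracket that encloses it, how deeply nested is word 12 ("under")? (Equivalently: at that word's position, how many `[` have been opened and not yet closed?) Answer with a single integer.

7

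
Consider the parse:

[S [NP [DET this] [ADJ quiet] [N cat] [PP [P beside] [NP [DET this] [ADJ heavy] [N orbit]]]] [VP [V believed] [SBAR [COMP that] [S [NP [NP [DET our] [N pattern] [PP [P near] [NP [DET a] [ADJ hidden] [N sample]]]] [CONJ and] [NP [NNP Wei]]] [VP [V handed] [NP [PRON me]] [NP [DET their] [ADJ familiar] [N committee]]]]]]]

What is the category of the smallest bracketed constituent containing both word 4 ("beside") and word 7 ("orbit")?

Both words fall inside [PP beside this heavy orbit] (words 4–7), and no smaller constituent contains them both. Label: PP.

PP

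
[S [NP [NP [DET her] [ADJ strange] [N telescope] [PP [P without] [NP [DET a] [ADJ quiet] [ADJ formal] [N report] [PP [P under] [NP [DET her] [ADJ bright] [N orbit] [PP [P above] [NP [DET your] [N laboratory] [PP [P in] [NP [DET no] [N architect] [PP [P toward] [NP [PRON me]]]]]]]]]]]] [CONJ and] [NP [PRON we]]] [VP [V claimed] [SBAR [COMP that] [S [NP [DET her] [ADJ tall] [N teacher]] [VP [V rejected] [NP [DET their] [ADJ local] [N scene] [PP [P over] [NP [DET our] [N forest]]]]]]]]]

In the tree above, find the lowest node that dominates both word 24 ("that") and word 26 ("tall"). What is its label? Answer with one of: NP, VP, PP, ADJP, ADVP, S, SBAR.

Both words fall inside [SBAR that her tall teacher rejected their local scene over our forest] (words 24–34), and no smaller constituent contains them both. Label: SBAR.

SBAR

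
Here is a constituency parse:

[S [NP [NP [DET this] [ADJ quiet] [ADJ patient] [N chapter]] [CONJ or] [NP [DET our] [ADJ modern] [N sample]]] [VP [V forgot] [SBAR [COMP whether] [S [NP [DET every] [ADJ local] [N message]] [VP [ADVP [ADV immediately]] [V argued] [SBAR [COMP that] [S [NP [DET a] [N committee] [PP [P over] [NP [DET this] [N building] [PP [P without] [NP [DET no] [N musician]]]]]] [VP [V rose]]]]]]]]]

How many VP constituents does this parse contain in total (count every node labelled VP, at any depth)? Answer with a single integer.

3

Scanning left to right, an opening `[VP` appears at word positions 9, 14, 25 — 3 in total.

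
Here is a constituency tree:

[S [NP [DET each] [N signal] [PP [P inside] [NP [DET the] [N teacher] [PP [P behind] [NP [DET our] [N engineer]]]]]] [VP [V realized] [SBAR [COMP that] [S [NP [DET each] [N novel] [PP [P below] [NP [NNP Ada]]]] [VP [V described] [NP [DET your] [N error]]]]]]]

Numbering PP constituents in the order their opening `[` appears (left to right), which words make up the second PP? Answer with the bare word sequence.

behind our engineer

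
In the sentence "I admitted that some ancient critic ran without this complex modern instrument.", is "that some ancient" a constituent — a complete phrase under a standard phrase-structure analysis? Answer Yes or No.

No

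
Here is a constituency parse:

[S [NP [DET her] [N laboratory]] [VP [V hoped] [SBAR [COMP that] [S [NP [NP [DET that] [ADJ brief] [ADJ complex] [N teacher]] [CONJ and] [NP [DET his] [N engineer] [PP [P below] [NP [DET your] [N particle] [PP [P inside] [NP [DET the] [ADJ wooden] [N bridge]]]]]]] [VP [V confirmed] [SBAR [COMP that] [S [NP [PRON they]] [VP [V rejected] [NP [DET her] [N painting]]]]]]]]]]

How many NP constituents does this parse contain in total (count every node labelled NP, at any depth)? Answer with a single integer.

8

The NP constituents are: [NP her laboratory]; [NP that brief complex teacher and his engineer below your particle inside the wooden bridge]; [NP that brief complex teacher]; [NP his engineer below your particle inside the wooden bridge]; [NP your particle inside the wooden bridge]; [NP the wooden bridge] …. Total: 8.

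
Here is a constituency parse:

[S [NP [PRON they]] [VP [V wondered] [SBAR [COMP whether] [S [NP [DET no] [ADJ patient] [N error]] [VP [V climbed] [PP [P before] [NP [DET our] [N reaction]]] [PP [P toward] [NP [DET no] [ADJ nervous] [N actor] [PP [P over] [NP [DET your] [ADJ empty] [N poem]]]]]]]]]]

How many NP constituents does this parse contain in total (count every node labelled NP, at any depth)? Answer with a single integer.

5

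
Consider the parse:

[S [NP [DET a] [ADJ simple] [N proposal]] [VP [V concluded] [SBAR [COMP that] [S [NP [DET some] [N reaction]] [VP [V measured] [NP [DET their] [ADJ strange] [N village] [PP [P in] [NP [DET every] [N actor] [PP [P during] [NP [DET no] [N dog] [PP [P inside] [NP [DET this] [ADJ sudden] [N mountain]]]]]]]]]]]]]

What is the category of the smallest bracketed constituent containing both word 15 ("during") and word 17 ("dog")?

Word 15 lies under S → VP → SBAR → S → VP → NP → PP → NP → PP → P; word 17 lies under S → VP → SBAR → S → VP → NP → PP → NP → PP → NP → N. The lowest shared node is the PP.

PP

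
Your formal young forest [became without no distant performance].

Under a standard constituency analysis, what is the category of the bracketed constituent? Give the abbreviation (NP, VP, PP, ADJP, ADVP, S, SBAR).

VP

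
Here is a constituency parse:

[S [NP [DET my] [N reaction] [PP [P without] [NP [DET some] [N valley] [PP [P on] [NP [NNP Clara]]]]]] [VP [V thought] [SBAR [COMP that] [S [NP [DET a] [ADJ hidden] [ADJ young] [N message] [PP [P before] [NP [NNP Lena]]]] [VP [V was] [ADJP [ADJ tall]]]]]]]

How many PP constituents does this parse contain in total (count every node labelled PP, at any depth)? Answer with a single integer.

3

Scanning left to right, an opening `[PP` appears at word positions 3, 6, 14 — 3 in total.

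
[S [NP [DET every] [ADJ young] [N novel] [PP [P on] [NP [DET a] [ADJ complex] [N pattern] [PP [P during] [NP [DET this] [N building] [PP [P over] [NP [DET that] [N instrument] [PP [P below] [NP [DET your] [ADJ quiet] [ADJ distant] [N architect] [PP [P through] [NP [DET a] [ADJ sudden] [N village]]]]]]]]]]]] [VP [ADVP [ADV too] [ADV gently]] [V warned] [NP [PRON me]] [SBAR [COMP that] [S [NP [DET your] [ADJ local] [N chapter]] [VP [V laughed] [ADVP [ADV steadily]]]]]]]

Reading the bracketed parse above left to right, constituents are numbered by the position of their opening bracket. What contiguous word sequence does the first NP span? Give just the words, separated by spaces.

every young novel on a complex pattern during this building over that instrument below your quiet distant architect through a sudden village

Opening `[NP` markers occur at word positions 1, 5, 9, 12, 15, 20, 26, 28; the first of these opens the constituent [NP every young novel on a complex pattern during this building over that instrument below your quiet distant architect through a sudden village].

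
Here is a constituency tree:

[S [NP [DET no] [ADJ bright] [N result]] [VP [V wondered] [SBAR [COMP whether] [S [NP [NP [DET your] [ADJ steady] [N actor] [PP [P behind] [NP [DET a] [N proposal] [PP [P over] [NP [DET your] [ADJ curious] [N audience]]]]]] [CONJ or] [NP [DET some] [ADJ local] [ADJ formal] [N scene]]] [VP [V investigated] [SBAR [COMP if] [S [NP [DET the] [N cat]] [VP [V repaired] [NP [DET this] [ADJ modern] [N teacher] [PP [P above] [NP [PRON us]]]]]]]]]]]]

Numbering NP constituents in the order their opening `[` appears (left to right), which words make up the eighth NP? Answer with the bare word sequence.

this modern teacher above us

In left-to-right order the NP constituents are "no bright result"; "your steady actor behind a proposal over your curious audience or some local formal scene"; "your steady actor behind a proposal over your curious audience"; "a proposal over your curious audience"; "your curious audience"; "some local formal scene"; "the cat"; "this modern teacher above us"; "us". Number 8 is "this modern teacher above us".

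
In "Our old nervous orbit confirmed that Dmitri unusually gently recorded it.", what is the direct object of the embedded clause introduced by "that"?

Within the embedded clause introduced by "that", the direct object of "recorded" is "it".

it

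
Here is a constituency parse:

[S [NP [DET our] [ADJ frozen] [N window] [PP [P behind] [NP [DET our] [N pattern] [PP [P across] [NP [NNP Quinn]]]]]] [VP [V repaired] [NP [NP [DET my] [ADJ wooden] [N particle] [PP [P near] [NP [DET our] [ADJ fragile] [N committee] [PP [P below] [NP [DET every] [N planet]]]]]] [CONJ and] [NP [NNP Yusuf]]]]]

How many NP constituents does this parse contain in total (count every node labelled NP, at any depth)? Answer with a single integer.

8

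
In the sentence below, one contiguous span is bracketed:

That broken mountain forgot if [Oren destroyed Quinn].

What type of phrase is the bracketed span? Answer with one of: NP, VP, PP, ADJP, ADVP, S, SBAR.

S

The bracketed span "Oren destroyed Quinn" is headed by "destroyed", making it a clause (S).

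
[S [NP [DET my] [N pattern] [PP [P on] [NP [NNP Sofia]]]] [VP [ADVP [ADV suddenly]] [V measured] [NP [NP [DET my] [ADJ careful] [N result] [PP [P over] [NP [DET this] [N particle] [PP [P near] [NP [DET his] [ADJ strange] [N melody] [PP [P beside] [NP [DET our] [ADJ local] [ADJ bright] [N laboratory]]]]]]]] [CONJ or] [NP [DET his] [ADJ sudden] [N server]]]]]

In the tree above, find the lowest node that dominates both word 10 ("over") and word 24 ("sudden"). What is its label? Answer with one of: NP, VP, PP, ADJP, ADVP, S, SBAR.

Both words fall inside [NP my careful result over this particle near his strange melody beside our local bright laboratory or his sudden server] (words 7–25), and no smaller constituent contains them both. Label: NP.

NP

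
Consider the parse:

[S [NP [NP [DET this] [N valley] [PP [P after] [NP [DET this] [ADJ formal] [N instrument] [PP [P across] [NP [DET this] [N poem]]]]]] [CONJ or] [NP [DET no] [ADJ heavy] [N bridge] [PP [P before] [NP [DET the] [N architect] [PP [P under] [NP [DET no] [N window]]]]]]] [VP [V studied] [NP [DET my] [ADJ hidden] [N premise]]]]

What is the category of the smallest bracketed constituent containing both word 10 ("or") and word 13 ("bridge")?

NP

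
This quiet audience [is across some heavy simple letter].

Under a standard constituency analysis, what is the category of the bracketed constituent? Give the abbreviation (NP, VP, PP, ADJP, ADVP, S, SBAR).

"is" is the head of the bracketed span, so the span is a verb phrase: VP.

VP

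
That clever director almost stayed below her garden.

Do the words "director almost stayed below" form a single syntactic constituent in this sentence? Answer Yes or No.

The sequence begins inside the noun phrase "that clever director" and ends inside the verb phrase "almost stayed below her garden"; it crosses a phrase boundary, so no single node in the tree spans exactly those words.

No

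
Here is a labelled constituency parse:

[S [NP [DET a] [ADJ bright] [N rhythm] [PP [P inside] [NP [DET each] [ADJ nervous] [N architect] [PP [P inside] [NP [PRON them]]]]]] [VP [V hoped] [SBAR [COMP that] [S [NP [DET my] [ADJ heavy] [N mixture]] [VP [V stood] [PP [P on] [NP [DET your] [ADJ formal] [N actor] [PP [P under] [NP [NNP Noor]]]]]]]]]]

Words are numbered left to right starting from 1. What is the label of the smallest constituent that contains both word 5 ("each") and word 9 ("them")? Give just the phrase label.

NP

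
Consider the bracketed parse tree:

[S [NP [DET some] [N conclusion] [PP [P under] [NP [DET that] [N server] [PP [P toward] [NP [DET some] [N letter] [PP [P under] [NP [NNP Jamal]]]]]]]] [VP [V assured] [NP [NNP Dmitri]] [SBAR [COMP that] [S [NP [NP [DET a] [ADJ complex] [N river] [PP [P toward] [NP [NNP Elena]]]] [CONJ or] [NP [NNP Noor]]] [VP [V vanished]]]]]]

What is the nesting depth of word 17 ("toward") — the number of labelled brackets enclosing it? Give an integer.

8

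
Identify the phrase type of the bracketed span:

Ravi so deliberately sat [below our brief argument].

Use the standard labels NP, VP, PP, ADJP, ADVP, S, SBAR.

"below" is the head of the bracketed span, so the span is a prepositional phrase: PP.

PP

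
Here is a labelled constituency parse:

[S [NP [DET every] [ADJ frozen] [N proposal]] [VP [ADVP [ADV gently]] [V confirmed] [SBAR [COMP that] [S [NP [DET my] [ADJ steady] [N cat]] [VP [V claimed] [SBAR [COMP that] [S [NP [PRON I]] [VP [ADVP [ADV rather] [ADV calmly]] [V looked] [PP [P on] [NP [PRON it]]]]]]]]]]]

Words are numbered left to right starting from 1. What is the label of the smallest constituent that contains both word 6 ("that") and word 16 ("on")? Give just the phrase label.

Word 6 lies under S → VP → SBAR → COMP; word 16 lies under S → VP → SBAR → S → VP → SBAR → S → VP → PP → P. The lowest shared node is the SBAR.

SBAR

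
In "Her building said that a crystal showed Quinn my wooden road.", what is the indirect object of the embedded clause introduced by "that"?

Quinn

"showed" heads the VP of the embedded clause introduced by "that", and "Quinn" is its indirect object.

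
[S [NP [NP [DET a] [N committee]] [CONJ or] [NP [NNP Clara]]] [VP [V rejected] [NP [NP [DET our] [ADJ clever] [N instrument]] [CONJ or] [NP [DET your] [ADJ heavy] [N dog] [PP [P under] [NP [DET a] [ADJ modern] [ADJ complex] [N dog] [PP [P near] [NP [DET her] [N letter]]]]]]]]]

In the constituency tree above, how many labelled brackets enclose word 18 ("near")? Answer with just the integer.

Counting open brackets not yet closed at "near": [S [VP [NP [NP [PP [NP [PP [P = 8.

8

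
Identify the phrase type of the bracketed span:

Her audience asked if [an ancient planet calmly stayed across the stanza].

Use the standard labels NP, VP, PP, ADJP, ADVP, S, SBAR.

"stayed" is the head of the bracketed span, so the span is a clause: S.

S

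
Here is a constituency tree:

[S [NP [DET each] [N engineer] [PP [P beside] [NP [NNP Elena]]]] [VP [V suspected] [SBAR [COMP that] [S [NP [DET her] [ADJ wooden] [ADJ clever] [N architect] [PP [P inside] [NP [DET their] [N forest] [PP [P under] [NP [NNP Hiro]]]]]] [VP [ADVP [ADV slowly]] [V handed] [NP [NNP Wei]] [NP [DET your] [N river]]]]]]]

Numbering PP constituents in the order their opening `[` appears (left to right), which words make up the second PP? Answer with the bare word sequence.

The PP opening brackets appear, in order, over: "beside Elena"; "inside their forest under Hiro"; "under Hiro". The second one spans "inside their forest under Hiro".

inside their forest under Hiro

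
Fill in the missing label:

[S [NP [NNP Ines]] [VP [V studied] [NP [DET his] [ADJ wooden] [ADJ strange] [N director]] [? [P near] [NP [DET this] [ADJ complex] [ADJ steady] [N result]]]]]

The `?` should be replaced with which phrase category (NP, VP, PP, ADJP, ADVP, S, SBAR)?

Looking at what the `?` directly dominates — P 'near', NP — this is a prepositional phrase (PP).

PP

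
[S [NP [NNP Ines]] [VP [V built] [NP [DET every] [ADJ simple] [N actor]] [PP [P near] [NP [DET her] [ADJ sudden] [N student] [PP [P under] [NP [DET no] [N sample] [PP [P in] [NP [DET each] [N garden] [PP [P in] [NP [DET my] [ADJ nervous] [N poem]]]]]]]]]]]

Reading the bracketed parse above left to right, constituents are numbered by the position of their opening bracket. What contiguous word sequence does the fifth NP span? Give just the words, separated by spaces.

each garden in my nervous poem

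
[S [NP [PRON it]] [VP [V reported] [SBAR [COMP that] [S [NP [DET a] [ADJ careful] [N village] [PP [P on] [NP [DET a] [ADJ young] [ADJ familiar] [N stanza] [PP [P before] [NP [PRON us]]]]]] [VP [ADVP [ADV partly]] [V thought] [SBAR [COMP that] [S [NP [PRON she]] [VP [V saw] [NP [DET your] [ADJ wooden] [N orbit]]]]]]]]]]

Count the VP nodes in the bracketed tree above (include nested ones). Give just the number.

Listing each VP by its span: [VP reported that a careful village on a young familiar stanza before us partly thought that she saw your wooden orbit]; [VP partly thought that she saw your wooden orbit]; [VP saw your wooden orbit] — that makes 3.

3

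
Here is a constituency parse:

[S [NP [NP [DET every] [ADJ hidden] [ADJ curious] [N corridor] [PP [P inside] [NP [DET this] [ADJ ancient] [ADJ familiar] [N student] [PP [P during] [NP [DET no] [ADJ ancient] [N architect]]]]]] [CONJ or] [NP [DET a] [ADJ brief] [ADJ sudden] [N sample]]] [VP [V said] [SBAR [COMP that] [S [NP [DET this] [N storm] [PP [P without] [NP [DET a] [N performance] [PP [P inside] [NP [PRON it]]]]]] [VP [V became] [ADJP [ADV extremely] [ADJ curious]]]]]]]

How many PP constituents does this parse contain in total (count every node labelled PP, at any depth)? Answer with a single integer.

4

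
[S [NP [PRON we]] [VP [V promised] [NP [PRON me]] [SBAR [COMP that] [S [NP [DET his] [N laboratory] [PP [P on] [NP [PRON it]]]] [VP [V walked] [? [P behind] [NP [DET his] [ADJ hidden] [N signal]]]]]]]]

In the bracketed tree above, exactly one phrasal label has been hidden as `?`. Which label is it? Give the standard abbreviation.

PP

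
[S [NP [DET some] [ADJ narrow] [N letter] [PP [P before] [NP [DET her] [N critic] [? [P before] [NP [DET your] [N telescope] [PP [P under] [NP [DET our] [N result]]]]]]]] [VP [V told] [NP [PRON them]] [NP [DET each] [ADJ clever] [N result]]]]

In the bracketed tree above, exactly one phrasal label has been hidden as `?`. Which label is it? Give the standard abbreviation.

PP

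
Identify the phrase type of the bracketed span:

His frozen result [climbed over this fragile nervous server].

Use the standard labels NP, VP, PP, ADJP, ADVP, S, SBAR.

The span is built around the verb "climbed" — a verb phrase (VP).

VP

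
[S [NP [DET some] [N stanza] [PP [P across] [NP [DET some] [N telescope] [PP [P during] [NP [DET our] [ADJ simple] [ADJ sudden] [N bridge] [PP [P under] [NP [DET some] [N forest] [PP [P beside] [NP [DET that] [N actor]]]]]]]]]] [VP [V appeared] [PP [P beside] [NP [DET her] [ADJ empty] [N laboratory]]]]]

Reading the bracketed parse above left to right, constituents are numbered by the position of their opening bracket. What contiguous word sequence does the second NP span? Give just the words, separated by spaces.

Opening `[NP` markers occur at word positions 1, 4, 7, 12, 15, 19; the second of these opens the constituent [NP some telescope during our simple sudden bridge under some forest beside that actor].

some telescope during our simple sudden bridge under some forest beside that actor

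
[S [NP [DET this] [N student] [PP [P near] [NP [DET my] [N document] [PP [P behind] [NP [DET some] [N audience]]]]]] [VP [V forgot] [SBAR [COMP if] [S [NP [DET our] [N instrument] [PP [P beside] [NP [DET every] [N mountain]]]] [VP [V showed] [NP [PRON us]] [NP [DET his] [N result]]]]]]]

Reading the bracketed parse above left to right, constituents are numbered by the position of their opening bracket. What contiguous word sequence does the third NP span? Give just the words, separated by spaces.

some audience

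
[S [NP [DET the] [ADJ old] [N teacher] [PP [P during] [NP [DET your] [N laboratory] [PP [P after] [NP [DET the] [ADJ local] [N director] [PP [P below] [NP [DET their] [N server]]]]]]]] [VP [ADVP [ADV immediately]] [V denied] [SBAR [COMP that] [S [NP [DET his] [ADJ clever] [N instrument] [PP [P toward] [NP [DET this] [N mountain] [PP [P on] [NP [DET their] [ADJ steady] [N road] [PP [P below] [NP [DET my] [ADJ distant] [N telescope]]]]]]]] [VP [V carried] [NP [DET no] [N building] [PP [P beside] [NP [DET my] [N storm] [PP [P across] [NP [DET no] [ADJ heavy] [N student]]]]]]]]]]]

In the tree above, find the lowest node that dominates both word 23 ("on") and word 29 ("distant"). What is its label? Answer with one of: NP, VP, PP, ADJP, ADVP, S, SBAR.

The smallest bracket enclosing both words is [PP on their steady road below my distant telescope], so the label is PP.

PP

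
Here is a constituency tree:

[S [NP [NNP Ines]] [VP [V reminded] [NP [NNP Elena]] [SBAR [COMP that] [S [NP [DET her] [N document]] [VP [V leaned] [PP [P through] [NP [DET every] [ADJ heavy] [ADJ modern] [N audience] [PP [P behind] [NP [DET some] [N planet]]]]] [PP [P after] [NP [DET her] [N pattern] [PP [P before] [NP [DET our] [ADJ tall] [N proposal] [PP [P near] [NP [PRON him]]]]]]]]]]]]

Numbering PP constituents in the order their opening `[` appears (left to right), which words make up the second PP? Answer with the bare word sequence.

behind some planet

Opening `[PP` markers occur at word positions 8, 13, 16, 19, 23; the second of these opens the constituent [PP behind some planet].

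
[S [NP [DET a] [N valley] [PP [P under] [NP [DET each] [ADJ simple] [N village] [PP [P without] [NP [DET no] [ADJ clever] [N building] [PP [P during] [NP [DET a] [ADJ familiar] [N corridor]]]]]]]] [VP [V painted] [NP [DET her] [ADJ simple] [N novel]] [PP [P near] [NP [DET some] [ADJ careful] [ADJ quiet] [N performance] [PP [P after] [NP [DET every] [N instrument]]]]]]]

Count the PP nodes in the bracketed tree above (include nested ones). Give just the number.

5

Listing each PP by its span: [PP under each simple village without no clever building during a familiar corridor]; [PP without no clever building during a familiar corridor]; [PP during a familiar corridor]; [PP near some careful quiet performance after every instrument]; [PP after every instrument] — that makes 5.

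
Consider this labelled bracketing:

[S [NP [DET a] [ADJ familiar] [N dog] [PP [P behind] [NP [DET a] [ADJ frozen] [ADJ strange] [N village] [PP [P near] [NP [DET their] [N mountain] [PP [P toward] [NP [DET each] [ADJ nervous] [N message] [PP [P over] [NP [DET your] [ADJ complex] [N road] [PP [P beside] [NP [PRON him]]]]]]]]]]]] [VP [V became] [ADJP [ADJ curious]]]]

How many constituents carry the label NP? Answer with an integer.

Listing each NP by its span: [NP a familiar dog behind a frozen strange village near their mountain toward each nervous message over your complex road beside him]; [NP a frozen strange village near their mountain toward each nervous message over your complex road beside him]; [NP their mountain toward each nervous message over your complex road beside him]; [NP each nervous message over your complex road beside him]; [NP your complex road beside him]; [NP him] — that makes 6.

6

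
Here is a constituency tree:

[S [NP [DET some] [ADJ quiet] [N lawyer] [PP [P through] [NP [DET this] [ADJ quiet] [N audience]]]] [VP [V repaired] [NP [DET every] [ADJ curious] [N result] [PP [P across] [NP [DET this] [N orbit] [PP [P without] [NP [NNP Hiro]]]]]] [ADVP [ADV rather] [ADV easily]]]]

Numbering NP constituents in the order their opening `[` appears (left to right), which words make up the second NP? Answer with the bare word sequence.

The NP opening brackets appear, in order, over: "some quiet lawyer through this quiet audience"; "this quiet audience"; "every curious result across this orbit without Hiro"; "this orbit without Hiro"; "Hiro". The second one spans "this quiet audience".

this quiet audience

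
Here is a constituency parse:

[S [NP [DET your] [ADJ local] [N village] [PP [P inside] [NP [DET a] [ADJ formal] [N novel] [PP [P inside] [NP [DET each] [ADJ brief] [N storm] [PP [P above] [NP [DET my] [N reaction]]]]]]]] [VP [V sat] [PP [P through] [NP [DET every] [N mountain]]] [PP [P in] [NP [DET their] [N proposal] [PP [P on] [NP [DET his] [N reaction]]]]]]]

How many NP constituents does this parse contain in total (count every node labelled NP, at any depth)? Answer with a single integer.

7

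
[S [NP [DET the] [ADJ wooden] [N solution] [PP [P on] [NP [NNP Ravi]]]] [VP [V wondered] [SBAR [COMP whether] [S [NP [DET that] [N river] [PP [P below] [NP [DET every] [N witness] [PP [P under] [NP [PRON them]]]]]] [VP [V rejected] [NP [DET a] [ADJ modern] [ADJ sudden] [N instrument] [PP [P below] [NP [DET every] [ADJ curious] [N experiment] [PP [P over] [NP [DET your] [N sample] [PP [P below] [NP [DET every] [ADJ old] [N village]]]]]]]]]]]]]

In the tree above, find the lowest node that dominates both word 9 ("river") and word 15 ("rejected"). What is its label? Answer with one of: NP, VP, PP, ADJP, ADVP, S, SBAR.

S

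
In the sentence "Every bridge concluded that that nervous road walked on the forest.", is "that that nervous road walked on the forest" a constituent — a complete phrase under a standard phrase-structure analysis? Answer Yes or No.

The sequence corresponds to a single SBAR node — the subordinate clause "that that nervous road walked on the forest".

Yes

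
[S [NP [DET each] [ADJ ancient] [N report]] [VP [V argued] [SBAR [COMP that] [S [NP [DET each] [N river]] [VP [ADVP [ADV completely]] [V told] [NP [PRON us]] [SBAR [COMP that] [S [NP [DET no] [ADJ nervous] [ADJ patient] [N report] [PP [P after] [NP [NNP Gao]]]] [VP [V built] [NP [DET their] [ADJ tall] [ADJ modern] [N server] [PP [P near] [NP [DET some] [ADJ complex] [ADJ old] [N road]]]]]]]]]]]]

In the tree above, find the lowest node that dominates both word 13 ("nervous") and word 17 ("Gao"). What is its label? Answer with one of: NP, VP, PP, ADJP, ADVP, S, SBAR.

NP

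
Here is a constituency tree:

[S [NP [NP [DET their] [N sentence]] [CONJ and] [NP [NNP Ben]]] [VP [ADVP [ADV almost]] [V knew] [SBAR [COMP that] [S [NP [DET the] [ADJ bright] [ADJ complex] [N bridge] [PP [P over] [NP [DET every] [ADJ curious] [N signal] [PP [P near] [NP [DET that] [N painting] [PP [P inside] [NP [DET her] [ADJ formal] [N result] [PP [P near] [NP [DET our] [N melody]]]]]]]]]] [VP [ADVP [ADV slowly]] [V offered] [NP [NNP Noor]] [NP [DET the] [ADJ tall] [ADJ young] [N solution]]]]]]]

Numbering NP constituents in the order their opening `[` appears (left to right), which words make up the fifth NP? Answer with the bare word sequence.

every curious signal near that painting inside her formal result near our melody

In left-to-right order the NP constituents are "their sentence and Ben"; "their sentence"; "Ben"; "the bright complex bridge over every curious signal near that painting inside her formal result near our melody"; "every curious signal near that painting inside her formal result near our melody"; "that painting inside her formal result near our melody"; "her formal result near our melody"; "our melody"; "Noor"; "the tall young solution". Number 5 is "every curious signal near that painting inside her formal result near our melody".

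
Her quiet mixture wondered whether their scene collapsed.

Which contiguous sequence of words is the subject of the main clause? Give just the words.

her quiet mixture

The subject of the main clause is the NP immediately before the verb "wondered": "her quiet mixture".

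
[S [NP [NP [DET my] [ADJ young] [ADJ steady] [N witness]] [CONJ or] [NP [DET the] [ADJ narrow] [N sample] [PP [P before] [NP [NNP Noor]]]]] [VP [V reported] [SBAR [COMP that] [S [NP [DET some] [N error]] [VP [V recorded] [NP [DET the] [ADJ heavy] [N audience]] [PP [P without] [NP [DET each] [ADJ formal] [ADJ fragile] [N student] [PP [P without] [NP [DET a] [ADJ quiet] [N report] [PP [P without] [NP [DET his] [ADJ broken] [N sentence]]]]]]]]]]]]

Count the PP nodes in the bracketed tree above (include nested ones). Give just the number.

4

The PP constituents are: [PP before Noor]; [PP without each formal fragile student without a quiet report without his broken sentence]; [PP without a quiet report without his broken sentence]; [PP without his broken sentence]. Total: 4.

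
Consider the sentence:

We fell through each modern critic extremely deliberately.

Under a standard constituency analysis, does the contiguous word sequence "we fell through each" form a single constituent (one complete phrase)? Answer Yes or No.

No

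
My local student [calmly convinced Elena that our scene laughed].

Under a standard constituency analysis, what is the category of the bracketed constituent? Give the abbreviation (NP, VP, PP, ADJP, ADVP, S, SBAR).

The bracketed span "calmly convinced Elena that our scene laughed" is headed by "convinced", making it a verb phrase (VP).

VP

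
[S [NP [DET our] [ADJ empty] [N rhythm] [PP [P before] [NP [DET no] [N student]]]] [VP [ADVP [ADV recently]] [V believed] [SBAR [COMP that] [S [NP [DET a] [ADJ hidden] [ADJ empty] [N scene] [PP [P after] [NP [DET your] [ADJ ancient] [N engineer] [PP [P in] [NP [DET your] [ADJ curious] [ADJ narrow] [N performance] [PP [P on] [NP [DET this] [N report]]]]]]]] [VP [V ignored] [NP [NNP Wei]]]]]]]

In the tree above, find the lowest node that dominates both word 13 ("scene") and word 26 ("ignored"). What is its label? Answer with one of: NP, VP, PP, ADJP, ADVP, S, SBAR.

S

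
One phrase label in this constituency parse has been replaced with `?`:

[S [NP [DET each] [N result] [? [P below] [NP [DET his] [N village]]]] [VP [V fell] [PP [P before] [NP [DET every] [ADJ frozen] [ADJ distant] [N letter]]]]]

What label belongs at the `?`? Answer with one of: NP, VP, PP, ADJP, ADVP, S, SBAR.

PP

The `?` node immediately contains: P 'below', NP. That is the internal structure of a prepositional phrase, so the label is PP.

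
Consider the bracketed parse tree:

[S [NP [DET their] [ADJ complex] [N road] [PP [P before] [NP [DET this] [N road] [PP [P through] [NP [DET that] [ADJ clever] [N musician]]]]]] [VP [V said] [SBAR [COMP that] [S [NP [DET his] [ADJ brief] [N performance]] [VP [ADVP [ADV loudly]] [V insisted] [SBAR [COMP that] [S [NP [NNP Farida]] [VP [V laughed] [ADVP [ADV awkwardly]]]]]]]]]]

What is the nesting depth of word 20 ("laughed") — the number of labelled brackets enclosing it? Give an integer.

Path from the root down to the word: S → VP → SBAR → S → VP → SBAR → S → VP → V. That is 9 enclosing brackets.

9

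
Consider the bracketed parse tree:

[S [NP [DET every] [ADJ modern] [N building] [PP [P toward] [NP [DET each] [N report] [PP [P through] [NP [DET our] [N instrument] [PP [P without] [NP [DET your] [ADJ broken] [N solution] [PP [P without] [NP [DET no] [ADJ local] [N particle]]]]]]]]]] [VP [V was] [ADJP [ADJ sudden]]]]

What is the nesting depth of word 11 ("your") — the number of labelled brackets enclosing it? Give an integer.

9

Path from the root down to the word: S → NP → PP → NP → PP → NP → PP → NP → DET. That is 9 enclosing brackets.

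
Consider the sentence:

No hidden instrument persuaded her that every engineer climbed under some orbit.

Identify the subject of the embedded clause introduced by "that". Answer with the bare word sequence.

every engineer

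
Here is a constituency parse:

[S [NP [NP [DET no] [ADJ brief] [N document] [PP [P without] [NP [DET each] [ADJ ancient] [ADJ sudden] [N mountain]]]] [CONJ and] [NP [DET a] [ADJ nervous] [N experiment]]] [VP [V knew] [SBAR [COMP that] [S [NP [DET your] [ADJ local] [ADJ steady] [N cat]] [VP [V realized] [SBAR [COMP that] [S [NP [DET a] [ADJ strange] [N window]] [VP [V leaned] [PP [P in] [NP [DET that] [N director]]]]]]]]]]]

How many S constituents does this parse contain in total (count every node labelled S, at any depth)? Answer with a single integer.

3

The S constituents are: [S no brief document without each ancient sudden mountain and a nervous experiment knew that your local steady cat realized that a strange window leaned in that director]; [S your local steady cat realized that a strange window leaned in that director]; [S a strange window leaned in that director]. Total: 3.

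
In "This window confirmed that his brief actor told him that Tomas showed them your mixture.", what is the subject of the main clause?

this window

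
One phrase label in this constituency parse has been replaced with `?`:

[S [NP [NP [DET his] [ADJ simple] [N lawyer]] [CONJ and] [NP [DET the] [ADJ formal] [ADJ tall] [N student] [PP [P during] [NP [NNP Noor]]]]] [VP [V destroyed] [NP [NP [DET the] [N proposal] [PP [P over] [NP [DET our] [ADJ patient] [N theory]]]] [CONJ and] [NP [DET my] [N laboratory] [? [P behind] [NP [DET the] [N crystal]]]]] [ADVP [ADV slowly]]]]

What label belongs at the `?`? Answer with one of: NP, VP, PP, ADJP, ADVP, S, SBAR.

PP

The `?` node immediately contains: P 'behind', NP. That is the internal structure of a prepositional phrase, so the label is PP.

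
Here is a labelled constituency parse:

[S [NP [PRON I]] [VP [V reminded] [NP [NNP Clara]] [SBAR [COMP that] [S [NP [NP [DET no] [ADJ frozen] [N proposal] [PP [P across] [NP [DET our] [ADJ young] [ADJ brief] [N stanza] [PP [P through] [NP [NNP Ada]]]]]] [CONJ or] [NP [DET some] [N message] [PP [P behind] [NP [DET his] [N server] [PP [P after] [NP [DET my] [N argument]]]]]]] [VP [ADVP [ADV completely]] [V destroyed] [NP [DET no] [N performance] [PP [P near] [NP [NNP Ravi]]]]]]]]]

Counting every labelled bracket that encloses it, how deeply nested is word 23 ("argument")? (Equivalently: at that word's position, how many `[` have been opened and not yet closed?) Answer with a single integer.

11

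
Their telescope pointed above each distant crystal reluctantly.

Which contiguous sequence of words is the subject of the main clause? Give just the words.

The subject of the main clause is the NP immediately before the verb "pointed": "their telescope".

their telescope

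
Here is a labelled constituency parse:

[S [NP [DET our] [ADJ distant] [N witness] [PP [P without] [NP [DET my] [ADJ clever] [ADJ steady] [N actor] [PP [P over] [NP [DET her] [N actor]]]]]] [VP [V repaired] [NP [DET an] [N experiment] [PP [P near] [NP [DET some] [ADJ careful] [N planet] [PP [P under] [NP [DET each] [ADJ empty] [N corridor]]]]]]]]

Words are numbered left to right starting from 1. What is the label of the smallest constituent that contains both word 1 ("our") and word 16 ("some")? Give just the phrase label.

S

The smallest bracket enclosing both words is [S our distant witness without my clever steady actor over her actor repaired an experiment near some careful planet under each empty corridor], so the label is S.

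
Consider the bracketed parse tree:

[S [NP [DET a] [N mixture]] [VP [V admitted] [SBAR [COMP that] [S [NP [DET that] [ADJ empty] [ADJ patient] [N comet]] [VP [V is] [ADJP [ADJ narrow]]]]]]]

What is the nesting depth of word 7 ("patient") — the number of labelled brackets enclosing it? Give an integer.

6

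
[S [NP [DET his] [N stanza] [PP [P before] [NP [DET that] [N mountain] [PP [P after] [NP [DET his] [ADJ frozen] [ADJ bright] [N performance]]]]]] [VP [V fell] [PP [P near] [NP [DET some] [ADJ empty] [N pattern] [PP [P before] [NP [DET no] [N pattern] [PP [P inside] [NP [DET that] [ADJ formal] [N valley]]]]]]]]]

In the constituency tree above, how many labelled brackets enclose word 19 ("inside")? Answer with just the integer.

Counting open brackets not yet closed at "inside": [S [VP [PP [NP [PP [NP [PP [P = 8.

8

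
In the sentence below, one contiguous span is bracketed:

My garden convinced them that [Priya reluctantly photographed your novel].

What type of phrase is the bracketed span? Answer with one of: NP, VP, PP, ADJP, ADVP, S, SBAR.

S

The bracketed span "Priya reluctantly photographed your novel" is headed by "photographed", making it a clause (S).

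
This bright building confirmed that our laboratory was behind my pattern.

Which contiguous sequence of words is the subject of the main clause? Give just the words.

this bright building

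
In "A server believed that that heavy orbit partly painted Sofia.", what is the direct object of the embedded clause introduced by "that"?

Sofia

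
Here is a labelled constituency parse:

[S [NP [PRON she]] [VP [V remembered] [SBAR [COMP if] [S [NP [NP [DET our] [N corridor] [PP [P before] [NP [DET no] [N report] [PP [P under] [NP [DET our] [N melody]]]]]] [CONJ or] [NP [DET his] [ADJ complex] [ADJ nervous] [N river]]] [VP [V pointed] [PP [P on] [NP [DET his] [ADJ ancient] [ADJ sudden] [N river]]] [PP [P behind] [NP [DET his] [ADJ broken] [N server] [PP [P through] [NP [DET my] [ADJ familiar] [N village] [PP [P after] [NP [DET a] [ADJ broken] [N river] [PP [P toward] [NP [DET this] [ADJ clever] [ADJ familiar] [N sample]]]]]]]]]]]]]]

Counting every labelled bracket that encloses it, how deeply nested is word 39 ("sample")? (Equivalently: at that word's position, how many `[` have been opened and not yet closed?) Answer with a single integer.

Path from the root down to the word: S → VP → SBAR → S → VP → PP → NP → PP → NP → PP → NP → PP → NP → N. That is 14 enclosing brackets.

14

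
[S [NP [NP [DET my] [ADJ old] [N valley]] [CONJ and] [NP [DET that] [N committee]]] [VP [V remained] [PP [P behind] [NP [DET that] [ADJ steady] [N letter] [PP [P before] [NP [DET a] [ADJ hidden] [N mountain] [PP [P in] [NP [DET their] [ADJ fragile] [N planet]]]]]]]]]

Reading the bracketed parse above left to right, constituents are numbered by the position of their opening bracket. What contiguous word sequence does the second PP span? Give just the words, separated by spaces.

before a hidden mountain in their fragile planet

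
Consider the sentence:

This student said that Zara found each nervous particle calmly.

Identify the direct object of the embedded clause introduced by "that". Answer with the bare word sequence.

each nervous particle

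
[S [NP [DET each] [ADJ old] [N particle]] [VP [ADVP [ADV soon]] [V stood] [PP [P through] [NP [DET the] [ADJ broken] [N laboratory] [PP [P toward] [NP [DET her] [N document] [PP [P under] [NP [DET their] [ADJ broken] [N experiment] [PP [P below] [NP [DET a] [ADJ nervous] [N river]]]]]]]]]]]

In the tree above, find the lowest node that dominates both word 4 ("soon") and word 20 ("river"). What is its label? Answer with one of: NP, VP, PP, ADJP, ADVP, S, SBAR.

Both words fall inside [VP soon stood through the broken laboratory toward her document under their broken experiment below a nervous river] (words 4–20), and no smaller constituent contains them both. Label: VP.

VP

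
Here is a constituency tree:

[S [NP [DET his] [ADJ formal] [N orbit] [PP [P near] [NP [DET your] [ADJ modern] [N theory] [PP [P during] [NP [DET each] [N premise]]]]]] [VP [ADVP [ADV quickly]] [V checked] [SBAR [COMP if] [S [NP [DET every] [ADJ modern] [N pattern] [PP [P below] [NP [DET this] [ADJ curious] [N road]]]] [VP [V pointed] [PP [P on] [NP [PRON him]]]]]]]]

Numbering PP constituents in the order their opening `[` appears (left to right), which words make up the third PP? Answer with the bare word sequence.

below this curious road

In left-to-right order the PP constituents are "near your modern theory during each premise"; "during each premise"; "below this curious road"; "on him". Number 3 is "below this curious road".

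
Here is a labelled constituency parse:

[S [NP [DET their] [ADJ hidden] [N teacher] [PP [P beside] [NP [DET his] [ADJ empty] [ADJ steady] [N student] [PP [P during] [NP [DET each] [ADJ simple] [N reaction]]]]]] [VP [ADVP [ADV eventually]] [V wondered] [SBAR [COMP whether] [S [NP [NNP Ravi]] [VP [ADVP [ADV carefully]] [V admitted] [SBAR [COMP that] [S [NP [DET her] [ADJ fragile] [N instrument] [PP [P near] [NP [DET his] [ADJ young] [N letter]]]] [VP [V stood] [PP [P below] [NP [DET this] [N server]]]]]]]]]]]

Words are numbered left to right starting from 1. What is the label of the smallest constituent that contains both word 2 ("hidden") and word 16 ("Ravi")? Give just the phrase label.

S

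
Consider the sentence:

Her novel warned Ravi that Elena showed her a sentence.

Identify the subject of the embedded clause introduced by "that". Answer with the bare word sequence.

"Elena" is the NP that combines with the VP headed by "showed" to form the embedded clause introduced by "that" — the subject.

Elena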